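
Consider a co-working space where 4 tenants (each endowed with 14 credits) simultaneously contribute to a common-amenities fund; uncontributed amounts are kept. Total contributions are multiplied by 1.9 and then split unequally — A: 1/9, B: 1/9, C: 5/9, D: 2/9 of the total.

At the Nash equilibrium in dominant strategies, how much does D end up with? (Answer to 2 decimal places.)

Player j's private return per contributed unit is 1.9 × (j's share). Contributing is weakly dominant for j when that share is at least 1/1.9 = 0.5263, and contributing 0 is dominant otherwise.
Only C (5/9) clears that bar, contributing 14; the remaining 3 contribute 0. Total contributed: 14.
D keeps 14 and receives 1.9 × 14 × 2/9 = 5.91 from the common-amenities fund, for a payoff of 19.91.

19.91 credits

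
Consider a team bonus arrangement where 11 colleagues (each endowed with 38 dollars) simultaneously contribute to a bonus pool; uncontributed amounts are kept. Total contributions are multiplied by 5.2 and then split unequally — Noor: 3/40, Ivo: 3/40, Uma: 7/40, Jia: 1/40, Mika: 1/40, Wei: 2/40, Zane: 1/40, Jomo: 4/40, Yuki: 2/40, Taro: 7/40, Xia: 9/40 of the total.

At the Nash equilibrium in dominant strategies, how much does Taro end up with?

72.58 dollars

Player j's private return per contributed unit is 5.2 × (j's share). Contributing is weakly dominant for j when that share is at least 1/5.2 = 0.1923, and contributing 0 is dominant otherwise.
Xia alone (share 9/40) is above the threshold, contributing 38; the remaining 10 contribute 0. Total contributed: 38.
Taro keeps 38 and receives 5.2 × 38 × 7/40 = 34.58 from the bonus pool, for a payoff of 72.58.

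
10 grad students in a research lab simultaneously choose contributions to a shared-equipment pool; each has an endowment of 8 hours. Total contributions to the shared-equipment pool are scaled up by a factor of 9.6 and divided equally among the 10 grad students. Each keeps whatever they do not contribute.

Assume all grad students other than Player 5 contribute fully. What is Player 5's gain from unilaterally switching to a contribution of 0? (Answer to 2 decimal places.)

Switching from a contribution of 8 to 0 lets Player 5 keep an extra 8 hours, but lowers the shared-equipment pool by 8, which costs Player 5 their own share of that drop: 9.6/10 × 8 = 7.68.
Net gain = 8 − 7.68 = 0.32. The private return per contributed unit (0.9600) is below 1, so free-riding is indeed the best response regardless of what the others do.

0.32 hours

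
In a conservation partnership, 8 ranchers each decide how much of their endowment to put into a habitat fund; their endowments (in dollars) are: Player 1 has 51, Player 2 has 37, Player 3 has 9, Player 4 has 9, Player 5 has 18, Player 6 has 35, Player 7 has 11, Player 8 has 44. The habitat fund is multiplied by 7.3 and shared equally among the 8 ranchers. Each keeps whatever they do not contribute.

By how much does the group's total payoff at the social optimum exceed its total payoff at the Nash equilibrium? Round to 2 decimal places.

1348.20 dollars

The private return per contributed unit is 7.3/8 = 0.9125 < 1 for every player regardless of endowment, so the Nash equilibrium is zero contribution and the group total is Σ E_j = 51 + 37 + 9 + 9 + 18 + 35 + 11 + 44 = 214.
Each contributed unit returns 7.300 to the group, so the social optimum is full contribution by everyone: group total = 7.300 × 214 = 1562.20.
Efficiency loss = (7.300 − 1) × 214 = 1348.20.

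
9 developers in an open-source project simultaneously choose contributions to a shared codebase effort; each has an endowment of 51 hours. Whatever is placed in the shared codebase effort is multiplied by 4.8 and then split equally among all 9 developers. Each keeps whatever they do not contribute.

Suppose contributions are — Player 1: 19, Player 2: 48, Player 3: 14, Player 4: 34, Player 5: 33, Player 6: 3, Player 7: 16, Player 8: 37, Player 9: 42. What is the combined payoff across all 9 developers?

1393.80 hours

Total contributed: 19 + 48 + 14 + 34 + 33 + 3 + 16 + 37 + 42 = 246; total kept: 9 × 51 − 246 = 213.
The shared codebase effort pays out 4.8 × 246 = 1180.80 in aggregate.
Group total = 213 + 1180.80 = 1393.80.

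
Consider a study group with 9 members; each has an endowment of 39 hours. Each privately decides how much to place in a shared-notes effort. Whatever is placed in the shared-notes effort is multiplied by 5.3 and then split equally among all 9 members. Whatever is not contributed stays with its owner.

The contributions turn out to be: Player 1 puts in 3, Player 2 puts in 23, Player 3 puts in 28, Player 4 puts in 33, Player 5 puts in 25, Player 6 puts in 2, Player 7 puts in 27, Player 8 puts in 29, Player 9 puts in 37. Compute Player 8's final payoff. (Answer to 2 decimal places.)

Total contributed: 3 + 23 + 28 + 33 + 25 + 2 + 27 + 29 + 37 = 207.
Each receives 5.3 × 207 / 9 = 121.90 from the shared-notes effort.
Player 8 keeps 39 − 29 = 10, so Player 8's payoff is 10 + 121.90 = 131.90.

131.90 hours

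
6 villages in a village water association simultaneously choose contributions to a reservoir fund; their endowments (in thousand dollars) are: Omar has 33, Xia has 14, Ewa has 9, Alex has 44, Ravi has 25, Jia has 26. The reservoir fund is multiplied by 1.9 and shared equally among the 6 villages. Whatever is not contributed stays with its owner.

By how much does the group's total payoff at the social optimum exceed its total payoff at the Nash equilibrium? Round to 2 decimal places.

135.90 thousand dollars

The private return per contributed unit is 1.9/6 = 0.3167 < 1 for every player regardless of endowment, so the Nash equilibrium is zero contribution and the group total is Σ E_j = 33 + 14 + 9 + 44 + 25 + 26 = 151.
Each contributed unit returns 1.900 to the group, so the social optimum is full contribution by everyone: group total = 1.900 × 151 = 286.90.
Efficiency loss = (1.900 − 1) × 151 = 135.90.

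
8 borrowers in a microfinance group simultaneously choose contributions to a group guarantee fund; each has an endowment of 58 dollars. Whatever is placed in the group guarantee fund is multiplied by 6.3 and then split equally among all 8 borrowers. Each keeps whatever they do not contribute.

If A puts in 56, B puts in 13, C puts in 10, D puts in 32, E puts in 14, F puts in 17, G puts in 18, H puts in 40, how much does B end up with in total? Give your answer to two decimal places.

202.50 dollars

Total contributed: 56 + 13 + 10 + 32 + 14 + 17 + 18 + 40 = 200.
Each receives 6.3 × 200 / 8 = 157.50 from the group guarantee fund.
B keeps 58 − 13 = 45, so B's payoff is 45 + 157.50 = 202.50.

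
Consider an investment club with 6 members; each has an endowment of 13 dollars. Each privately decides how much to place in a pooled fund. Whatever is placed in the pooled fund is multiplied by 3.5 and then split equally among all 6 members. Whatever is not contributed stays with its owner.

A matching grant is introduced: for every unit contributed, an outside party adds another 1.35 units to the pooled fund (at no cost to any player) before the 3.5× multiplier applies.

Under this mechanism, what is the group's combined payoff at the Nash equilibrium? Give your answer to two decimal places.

Under the mechanism each unit contributed yields 3.5 × 2.35 / 6 = 1.3708 back to its contributor per unit of net cost, which exceeds 1, making full contribution the dominant choice for everyone.
So the Nash equilibrium is full contribution by all 6; the group earns 3.5 × 2.35 × 78 = 641.55.

641.55 dollars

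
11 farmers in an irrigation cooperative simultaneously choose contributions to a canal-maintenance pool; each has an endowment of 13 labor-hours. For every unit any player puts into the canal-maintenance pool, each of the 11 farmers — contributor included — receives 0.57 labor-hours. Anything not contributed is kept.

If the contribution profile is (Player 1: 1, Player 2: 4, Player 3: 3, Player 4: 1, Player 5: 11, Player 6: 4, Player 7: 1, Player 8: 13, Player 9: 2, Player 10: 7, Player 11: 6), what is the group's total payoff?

422.31 labor-hours

Total contributed: 1 + 4 + 3 + 1 + 11 + 4 + 1 + 13 + 2 + 7 + 6 = 53; total kept: 11 × 13 − 53 = 90.
The canal-maintenance pool pays out 0.57 × 11 × 53 = 332.31 in aggregate.
Group total = 90 + 332.31 = 422.31.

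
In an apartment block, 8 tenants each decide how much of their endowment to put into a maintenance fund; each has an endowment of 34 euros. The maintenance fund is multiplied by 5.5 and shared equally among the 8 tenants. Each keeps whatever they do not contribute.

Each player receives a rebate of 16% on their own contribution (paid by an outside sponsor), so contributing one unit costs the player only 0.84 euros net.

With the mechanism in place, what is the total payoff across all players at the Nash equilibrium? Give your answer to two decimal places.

272.00 euros

The effective private return is (5.5/8) / 0.84 = 0.8185, which is still under 1, so the mechanism doesn't change anyone's dominant strategy: zero contribution.
Everyone keeps their endowment and the group total is 8 × 34 = 272.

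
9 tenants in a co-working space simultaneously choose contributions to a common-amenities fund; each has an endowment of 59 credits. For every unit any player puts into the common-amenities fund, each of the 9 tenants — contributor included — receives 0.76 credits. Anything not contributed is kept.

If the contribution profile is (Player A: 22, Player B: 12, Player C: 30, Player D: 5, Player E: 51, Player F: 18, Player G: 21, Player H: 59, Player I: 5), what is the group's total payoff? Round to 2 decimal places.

Total contributed: 22 + 12 + 30 + 5 + 51 + 18 + 21 + 59 + 5 = 223; total kept: 9 × 59 − 223 = 308.
The common-amenities fund pays out 0.76 × 9 × 223 = 1525.32 in aggregate.
Group total = 308 + 1525.32 = 1833.32.

1833.32 credits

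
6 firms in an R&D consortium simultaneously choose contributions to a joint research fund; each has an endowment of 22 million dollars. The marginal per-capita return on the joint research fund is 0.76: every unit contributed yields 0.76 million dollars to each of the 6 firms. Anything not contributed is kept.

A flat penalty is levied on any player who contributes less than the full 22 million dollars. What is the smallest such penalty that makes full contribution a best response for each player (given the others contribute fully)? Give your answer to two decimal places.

Given the others contribute fully, the best deviation is to contribute 0 (any partial contribution still incurs the fine and gives up units whose private return 0.76 is below 1).
Deviating from 22 to 0 saves 22 million dollars but forfeits the deviator's share of the drop in the joint research fund: 0.76 × 22 = 16.72.
So the deviation gain is 22 − 16.72 = 5.28, and the fine must be at least 5.28 million dollars to wipe it out.

5.28 million dollars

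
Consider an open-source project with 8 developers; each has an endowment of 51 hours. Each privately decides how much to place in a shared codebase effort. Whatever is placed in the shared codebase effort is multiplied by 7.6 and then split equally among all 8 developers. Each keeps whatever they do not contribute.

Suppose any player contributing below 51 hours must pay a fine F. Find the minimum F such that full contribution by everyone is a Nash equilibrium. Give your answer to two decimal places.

2.55 hours

Given the others contribute fully, the best deviation is to contribute 0 (any partial contribution still incurs the fine and gives up units whose private return 0.9500 is below 1).
Deviating from 51 to 0 saves 51 hours but forfeits the deviator's share of the drop in the shared codebase effort: 7.6/8 × 51 = 48.45.
So the deviation gain is 51 − 48.45 = 2.55, and the fine must be at least 2.55 hours to wipe it out.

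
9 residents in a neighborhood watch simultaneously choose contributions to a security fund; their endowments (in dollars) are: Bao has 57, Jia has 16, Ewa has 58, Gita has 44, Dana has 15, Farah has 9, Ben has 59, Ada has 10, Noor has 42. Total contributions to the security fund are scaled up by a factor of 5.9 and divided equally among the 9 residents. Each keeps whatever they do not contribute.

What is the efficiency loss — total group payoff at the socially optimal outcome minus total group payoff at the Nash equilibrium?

The private return per contributed unit is 5.9/9 = 0.6556 < 1 for every player regardless of endowment, so the Nash equilibrium is zero contribution and the group total is Σ E_j = 57 + 16 + 58 + 44 + 15 + 9 + 59 + 10 + 42 = 310.
Each contributed unit returns 5.900 to the group, so the social optimum is full contribution by everyone: group total = 5.900 × 310 = 1829.00.
Efficiency loss = (5.900 − 1) × 310 = 1519.00.

1519.00 dollars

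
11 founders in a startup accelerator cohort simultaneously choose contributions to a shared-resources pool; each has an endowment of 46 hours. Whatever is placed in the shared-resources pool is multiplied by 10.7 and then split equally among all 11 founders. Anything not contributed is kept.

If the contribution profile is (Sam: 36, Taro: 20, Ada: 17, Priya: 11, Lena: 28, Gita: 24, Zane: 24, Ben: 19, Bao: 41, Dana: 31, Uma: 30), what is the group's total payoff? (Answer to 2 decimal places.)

3231.70 hours

Total contributed: 36 + 20 + 17 + 11 + 28 + 24 + 24 + 19 + 41 + 31 + 30 = 281; total kept: 11 × 46 − 281 = 225.
The shared-resources pool pays out 10.7 × 281 = 3006.70 in aggregate.
Group total = 225 + 3006.70 = 3231.70.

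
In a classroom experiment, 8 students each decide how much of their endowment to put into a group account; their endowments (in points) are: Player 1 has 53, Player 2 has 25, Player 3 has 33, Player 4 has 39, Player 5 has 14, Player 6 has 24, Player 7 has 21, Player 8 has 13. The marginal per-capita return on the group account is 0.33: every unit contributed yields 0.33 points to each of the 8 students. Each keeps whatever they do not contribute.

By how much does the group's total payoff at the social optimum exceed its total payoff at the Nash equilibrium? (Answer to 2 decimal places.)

The private return per contributed unit is 0.33 < 1 for everyone, so the Nash equilibrium is zero contribution and the group total is Σ E_j = 53 + 25 + 33 + 39 + 14 + 24 + 21 + 13 = 222.
Each contributed unit returns 2.640 to the group, so the social optimum is full contribution by everyone: group total = 2.640 × 222 = 586.08.
Efficiency loss = (2.640 − 1) × 222 = 364.08.

364.08 points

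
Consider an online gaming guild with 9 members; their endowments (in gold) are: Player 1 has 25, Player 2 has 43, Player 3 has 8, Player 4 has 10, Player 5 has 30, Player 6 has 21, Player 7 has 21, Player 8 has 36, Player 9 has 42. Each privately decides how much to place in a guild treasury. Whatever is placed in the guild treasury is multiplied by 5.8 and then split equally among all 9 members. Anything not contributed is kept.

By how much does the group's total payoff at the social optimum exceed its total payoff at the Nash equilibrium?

1132.80 gold

The private return per contributed unit is 5.8/9 = 0.6444 < 1 for every player regardless of endowment, so the Nash equilibrium is zero contribution and the group total is Σ E_j = 25 + 43 + 8 + 10 + 30 + 21 + 21 + 36 + 42 = 236.
Each contributed unit returns 5.800 to the group, so the social optimum is full contribution by everyone: group total = 5.800 × 236 = 1368.80.
Efficiency loss = (5.800 − 1) × 236 = 1132.80.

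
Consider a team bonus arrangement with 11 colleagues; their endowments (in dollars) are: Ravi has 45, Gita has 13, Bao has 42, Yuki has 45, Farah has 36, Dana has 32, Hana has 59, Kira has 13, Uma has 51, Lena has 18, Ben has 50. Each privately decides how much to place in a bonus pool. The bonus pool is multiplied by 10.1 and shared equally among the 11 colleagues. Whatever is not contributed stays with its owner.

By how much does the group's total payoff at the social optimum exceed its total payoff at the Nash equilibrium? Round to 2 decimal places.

The private return per contributed unit is 10.1/11 = 0.9182 < 1 for every player regardless of endowment, so the Nash equilibrium is zero contribution and the group total is Σ E_j = 45 + 13 + 42 + 45 + 36 + 32 + 59 + 13 + 51 + 18 + 50 = 404.
Each contributed unit returns 10.100 to the group, so the social optimum is full contribution by everyone: group total = 10.100 × 404 = 4080.40.
Efficiency loss = (10.100 − 1) × 404 = 3676.40.

3676.40 dollars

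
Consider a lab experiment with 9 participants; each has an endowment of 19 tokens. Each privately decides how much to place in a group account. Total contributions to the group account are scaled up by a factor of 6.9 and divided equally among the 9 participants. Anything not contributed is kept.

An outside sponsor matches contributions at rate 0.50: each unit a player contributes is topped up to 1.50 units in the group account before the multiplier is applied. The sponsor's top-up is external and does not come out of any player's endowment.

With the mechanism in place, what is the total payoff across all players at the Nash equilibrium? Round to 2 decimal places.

Under the mechanism each unit contributed yields 6.9 × 1.50 / 9 = 1.1500 back to its contributor per unit of net cost, which exceeds 1, making full contribution the dominant choice for everyone.
So the Nash equilibrium is full contribution by all 9; the group earns 6.9 × 1.50 × 171 = 1769.85.

1769.85 tokens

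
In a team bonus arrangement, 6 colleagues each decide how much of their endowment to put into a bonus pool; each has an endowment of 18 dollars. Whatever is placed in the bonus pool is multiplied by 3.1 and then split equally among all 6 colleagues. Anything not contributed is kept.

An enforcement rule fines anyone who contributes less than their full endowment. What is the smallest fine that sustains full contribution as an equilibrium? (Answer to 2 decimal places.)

Given the others contribute fully, the best deviation is to contribute 0 (any partial contribution still incurs the fine and gives up units whose private return 0.5167 is below 1).
Deviating from 18 to 0 saves 18 dollars but forfeits the deviator's share of the drop in the bonus pool: 3.1/6 × 18 = 9.30.
So the deviation gain is 18 − 9.30 = 8.70, and the fine must be at least 8.70 dollars to wipe it out.

8.70 dollars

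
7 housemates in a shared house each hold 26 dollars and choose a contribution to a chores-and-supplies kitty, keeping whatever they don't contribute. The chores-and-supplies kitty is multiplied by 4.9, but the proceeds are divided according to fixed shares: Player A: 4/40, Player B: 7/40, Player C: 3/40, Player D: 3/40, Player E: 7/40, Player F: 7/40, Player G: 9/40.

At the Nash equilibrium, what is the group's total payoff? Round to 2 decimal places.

283.40 dollars

Player j's private return per contributed unit is 4.9 × (j's share). Contributing is weakly dominant for j when that share is at least 1/4.9 = 0.2041, and contributing 0 is dominant otherwise.
Only Player G (9/40) clears that bar, contributing 26; the remaining 6 contribute 0. Total contributed: 26.
The chores-and-supplies kitty pays out 4.9 × 26 = 127.40 in total (split across the unequal shares, but the aggregate is all that matters for the group sum).
The 6 free-riders keep 26 each, adding 156. Group total = 156 + 127.40 = 283.40.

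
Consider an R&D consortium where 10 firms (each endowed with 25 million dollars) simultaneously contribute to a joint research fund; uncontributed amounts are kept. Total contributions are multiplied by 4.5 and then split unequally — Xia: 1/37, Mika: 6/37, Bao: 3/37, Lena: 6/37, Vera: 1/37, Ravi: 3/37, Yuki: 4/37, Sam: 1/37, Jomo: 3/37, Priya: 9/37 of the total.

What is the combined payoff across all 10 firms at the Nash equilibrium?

Each unit j contributes comes back to j as 4.5 × (j's share), so j prefers to contribute only if that share exceeds 1/4.5 = 0.2222; otherwise keeping the unit dominates.
The only share above 0.2222 is Priya's 9/37, contributing 25; the remaining 9 contribute 0. Total contributed: 25.
The joint research fund pays out 4.5 × 25 = 112.50 in total (split across the unequal shares, but the aggregate is all that matters for the group sum).
The 9 free-riders keep 25 each, adding 225. Group total = 225 + 112.50 = 337.50.

337.50 million dollars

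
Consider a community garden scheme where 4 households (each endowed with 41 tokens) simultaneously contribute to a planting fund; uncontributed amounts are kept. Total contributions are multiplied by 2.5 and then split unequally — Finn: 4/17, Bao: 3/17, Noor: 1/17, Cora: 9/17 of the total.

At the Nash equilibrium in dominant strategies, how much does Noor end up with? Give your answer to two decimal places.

For player j, contributing a unit is worthwhile iff 2.5 × (j's share) ≥ 1, i.e. iff j's share is at least 0.4000.
The only share above 0.4000 is Cora's 9/17, contributing 41; the remaining 3 contribute 0. Total contributed: 41.
Noor keeps 41 and receives 2.5 × 41 × 1/17 = 6.03 from the planting fund, for a payoff of 47.03.

47.03 tokens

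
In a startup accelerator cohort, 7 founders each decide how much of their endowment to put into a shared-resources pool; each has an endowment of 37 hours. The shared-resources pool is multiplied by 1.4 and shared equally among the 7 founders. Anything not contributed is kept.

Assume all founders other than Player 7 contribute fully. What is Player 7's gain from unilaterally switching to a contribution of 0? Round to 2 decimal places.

29.60 hours

Switching from a contribution of 37 to 0 lets Player 7 keep an extra 37 hours, but lowers the shared-resources pool by 37, which costs Player 7 their own share of that drop: 1.4/7 × 37 = 7.40.
Net gain = 37 − 7.40 = 29.60. The private return per contributed unit (0.2000) is below 1, so free-riding is indeed the best response regardless of what the others do.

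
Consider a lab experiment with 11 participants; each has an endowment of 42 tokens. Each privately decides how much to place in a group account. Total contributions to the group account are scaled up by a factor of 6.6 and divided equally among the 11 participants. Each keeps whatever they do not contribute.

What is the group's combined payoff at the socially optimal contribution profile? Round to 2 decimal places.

3049.20 tokens

Each contributed unit returns 6.600 to the group as a whole (0.6000 to each of 11 players), which exceeds 1, so the social optimum is full contribution: group total = 6.600 × 462 = 3049.20.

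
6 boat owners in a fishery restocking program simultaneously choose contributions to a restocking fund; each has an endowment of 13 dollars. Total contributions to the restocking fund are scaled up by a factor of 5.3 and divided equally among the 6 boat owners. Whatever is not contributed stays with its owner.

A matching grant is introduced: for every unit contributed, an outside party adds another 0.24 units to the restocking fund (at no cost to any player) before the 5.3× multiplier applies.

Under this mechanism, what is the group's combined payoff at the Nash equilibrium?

512.62 dollars

Under the mechanism each unit contributed yields 5.3 × 1.24 / 6 = 1.0953 back to its contributor per unit of net cost, which exceeds 1, making full contribution the dominant choice for everyone.
At the Nash equilibrium everyone contributes 13. Group total payoff = 5.3 × 1.24 × 78 = 512.62.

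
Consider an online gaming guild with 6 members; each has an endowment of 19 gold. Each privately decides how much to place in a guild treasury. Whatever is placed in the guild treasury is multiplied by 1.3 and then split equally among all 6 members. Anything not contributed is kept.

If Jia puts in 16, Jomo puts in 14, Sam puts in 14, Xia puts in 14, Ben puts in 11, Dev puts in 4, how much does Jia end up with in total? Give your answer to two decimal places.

Total contributed: 16 + 14 + 14 + 14 + 11 + 4 = 73.
Each receives 1.3 × 73 / 6 = 15.82 from the guild treasury.
Jia keeps 19 − 16 = 3, so Jia's payoff is 3 + 15.82 = 18.82.

18.82 gold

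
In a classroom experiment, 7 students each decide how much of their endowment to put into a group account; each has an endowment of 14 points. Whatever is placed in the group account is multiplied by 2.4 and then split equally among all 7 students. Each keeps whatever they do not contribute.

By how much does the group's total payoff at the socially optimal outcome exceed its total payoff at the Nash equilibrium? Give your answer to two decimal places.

Each contributed unit returns 2.4/7 = 0.3429 to its contributor — below 1 — so contributing 0 is dominant for every player. At the Nash equilibrium everyone keeps their 14, and the group total is 7 × 14 = 98.
Each contributed unit returns 2.400 to the group as a whole (0.3429 to each of 7 players), which exceeds 1, so the social optimum is full contribution: group total = 2.400 × 98 = 235.20.
Efficiency loss = 235.20 − 98 = 137.20.

137.20 points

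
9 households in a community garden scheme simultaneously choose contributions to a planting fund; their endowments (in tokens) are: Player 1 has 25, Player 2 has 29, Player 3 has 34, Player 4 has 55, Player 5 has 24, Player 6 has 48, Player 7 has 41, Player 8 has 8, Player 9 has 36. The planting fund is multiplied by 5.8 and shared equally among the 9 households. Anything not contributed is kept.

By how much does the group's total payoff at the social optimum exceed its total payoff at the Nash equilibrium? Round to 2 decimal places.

1440.00 tokens

The private return per contributed unit is 5.8/9 = 0.6444 < 1 for every player regardless of endowment, so the Nash equilibrium is zero contribution and the group total is Σ E_j = 25 + 29 + 34 + 55 + 24 + 48 + 41 + 8 + 36 = 300.
Each contributed unit returns 5.800 to the group, so the social optimum is full contribution by everyone: group total = 5.800 × 300 = 1740.00.
Efficiency loss = (5.800 − 1) × 300 = 1440.00.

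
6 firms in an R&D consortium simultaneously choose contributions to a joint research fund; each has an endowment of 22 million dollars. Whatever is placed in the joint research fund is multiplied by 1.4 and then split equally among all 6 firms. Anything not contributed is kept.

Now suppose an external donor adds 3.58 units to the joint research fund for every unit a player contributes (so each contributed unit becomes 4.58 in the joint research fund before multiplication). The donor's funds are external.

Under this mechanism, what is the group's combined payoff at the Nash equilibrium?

846.38 million dollars

With the mechanism, a contributed unit returns 1.4 × 4.58 / 6 = 1.0687 per unit of net cost to the contributor — now above 1 — so contributing fully is weakly dominant for every player.
At the Nash equilibrium everyone contributes 22. Group total payoff = 1.4 × 4.58 × 132 = 846.38.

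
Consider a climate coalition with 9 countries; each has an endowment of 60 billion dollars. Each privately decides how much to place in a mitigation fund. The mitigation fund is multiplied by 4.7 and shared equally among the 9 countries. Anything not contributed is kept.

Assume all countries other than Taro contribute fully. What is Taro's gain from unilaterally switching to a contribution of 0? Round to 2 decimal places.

28.67 billion dollars

Switching from a contribution of 60 to 0 lets Taro keep an extra 60 billion dollars, but lowers the mitigation fund by 60, which costs Taro their own share of that drop: 4.7/9 × 60 = 31.33.
Net gain = 60 − 31.33 = 28.67. The private return per contributed unit (0.5222) is below 1, so free-riding is indeed the best response regardless of what the others do.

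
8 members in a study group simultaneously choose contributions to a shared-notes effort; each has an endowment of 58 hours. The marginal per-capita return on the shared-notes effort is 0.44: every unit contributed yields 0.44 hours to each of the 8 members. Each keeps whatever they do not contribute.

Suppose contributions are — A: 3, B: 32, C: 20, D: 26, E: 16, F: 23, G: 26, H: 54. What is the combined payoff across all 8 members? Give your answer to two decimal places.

Total contributed: 3 + 32 + 20 + 26 + 16 + 23 + 26 + 54 = 200; total kept: 8 × 58 − 200 = 264.
The shared-notes effort pays out 0.44 × 8 × 200 = 704.00 in aggregate.
Group total = 264 + 704.00 = 968.00.

968.00 hours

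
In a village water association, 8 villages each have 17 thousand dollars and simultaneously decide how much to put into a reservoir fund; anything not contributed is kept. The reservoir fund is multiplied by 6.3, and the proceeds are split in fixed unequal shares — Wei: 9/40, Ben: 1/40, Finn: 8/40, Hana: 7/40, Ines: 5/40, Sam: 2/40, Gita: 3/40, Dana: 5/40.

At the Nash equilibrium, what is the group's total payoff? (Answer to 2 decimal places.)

406.30 thousand dollars

For player j, contributing a unit is worthwhile iff 6.3 × (j's share) ≥ 1, i.e. iff j's share is at least 0.1587.
The shares above 0.1587 belong to Wei, Finn and Hana, contributing 17 each; the remaining 5 contribute 0. Total contributed: 51.
The reservoir fund pays out 6.3 × 51 = 321.30 in total (split across the unequal shares, but the aggregate is all that matters for the group sum).
The 5 free-riders keep 17 each, adding 85. Group total = 85 + 321.30 = 406.30.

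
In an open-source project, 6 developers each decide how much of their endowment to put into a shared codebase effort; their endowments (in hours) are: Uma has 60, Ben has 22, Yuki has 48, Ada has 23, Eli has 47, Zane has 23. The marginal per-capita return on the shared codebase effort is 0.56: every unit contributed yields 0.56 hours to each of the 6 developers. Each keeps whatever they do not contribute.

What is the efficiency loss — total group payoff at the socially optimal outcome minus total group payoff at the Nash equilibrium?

526.28 hours

The private return per contributed unit is 0.56 < 1 for everyone, so the Nash equilibrium is zero contribution and the group total is Σ E_j = 60 + 22 + 48 + 23 + 47 + 23 = 223.
Each contributed unit returns 3.360 to the group, so the social optimum is full contribution by everyone: group total = 3.360 × 223 = 749.28.
Efficiency loss = (3.360 − 1) × 223 = 526.28.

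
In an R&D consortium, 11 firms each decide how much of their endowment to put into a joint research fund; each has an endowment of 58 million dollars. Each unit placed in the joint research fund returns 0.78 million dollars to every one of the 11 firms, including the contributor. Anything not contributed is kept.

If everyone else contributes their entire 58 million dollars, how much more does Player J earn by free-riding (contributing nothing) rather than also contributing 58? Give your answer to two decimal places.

12.76 million dollars

Switching from a contribution of 58 to 0 lets Player J keep an extra 58 million dollars, but lowers the joint research fund by 58, which costs Player J their own share of that drop: 0.78 × 58 = 45.24.
Net gain = 58 − 45.24 = 12.76. The private return per contributed unit (0.78) is below 1, so free-riding is indeed the best response regardless of what the others do.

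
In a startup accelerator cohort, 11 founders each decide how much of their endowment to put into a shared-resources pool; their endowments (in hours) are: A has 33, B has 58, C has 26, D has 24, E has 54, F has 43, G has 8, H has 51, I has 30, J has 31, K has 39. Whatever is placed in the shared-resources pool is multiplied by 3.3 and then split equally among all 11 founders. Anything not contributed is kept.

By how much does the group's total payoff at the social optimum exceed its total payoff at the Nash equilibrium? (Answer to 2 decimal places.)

The private return per contributed unit is 3.3/11 = 0.3000 < 1 for every player regardless of endowment, so the Nash equilibrium is zero contribution and the group total is Σ E_j = 33 + 58 + 26 + 24 + 54 + 43 + 8 + 51 + 30 + 31 + 39 = 397.
Each contributed unit returns 3.300 to the group, so the social optimum is full contribution by everyone: group total = 3.300 × 397 = 1310.10.
Efficiency loss = (3.300 − 1) × 397 = 913.10.

913.10 hours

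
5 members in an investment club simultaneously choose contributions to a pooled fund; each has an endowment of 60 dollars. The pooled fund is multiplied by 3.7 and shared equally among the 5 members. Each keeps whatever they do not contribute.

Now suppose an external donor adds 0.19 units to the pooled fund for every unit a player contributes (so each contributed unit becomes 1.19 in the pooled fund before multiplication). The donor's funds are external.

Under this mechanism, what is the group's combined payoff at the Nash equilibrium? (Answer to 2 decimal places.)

300.00 dollars

The effective private return is 3.7 × 1.19 / 5 = 0.8806, which is still under 1, so the mechanism doesn't change anyone's dominant strategy: zero contribution.
Everyone keeps their endowment and the group total is 5 × 60 = 300.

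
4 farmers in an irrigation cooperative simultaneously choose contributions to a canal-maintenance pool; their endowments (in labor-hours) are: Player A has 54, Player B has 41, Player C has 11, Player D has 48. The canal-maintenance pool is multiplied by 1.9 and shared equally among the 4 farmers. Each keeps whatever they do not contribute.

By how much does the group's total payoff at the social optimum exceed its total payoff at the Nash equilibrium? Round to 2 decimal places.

The private return per contributed unit is 1.9/4 = 0.4750 < 1 for every player regardless of endowment, so the Nash equilibrium is zero contribution and the group total is Σ E_j = 54 + 41 + 11 + 48 = 154.
Each contributed unit returns 1.900 to the group, so the social optimum is full contribution by everyone: group total = 1.900 × 154 = 292.60.
Efficiency loss = (1.900 − 1) × 154 = 138.60.

138.60 labor-hours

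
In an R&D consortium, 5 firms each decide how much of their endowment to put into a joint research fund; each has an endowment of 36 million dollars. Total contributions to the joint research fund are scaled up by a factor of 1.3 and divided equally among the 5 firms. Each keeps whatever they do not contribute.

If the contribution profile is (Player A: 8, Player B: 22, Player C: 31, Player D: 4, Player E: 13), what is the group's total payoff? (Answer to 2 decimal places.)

203.40 million dollars

Total contributed: 8 + 22 + 31 + 4 + 13 = 78; total kept: 5 × 36 − 78 = 102.
The joint research fund pays out 1.3 × 78 = 101.40 in aggregate.
Group total = 102 + 101.40 = 203.40.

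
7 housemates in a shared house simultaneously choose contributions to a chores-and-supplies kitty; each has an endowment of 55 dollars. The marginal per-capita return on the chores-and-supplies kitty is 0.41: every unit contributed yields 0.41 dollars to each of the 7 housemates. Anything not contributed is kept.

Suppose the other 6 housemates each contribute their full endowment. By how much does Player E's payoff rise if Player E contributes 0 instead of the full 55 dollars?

32.45 dollars

Switching from a contribution of 55 to 0 lets Player E keep an extra 55 dollars, but lowers the chores-and-supplies kitty by 55, which costs Player E their own share of that drop: 0.41 × 55 = 22.55.
Net gain = 55 − 22.55 = 32.45. The private return per contributed unit (0.41) is below 1, so free-riding is indeed the best response regardless of what the others do.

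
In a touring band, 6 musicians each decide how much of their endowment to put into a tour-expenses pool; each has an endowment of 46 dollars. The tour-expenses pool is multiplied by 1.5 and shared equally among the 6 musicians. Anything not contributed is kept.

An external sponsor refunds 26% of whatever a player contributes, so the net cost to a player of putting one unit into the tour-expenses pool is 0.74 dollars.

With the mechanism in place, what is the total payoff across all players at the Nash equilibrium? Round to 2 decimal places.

276.00 dollars

With the mechanism, a contributed unit returns (1.5/6) / 0.74 = 0.3378 per unit of net cost — still below 1 — so contributing 0 remains dominant for every player.
At the Nash equilibrium no one contributes; group total payoff = 6 × 46 = 276.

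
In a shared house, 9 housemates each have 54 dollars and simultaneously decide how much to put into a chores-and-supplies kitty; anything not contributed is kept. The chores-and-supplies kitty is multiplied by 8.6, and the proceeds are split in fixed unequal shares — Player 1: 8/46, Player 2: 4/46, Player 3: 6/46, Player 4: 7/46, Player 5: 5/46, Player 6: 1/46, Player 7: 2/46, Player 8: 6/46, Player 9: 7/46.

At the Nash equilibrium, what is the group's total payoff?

2538.00 dollars

Each unit j contributes comes back to j as 8.6 × (j's share), so j prefers to contribute only if that share exceeds 1/8.6 = 0.1163; otherwise keeping the unit dominates.
Player 1, Player 3, Player 4, Player 8 and Player 9 are above the threshold, contributing 54 each; the remaining 4 contribute 0. Total contributed: 270.
The chores-and-supplies kitty pays out 8.6 × 270 = 2322.00 in total (split across the unequal shares, but the aggregate is all that matters for the group sum).
The 4 free-riders keep 54 each, adding 216. Group total = 216 + 2322.00 = 2538.00.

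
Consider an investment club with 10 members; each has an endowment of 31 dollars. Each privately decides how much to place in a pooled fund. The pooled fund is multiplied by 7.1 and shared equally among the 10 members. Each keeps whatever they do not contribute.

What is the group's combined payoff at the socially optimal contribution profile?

Each contributed unit returns 7.100 to the group as a whole (0.7100 to each of 10 players), which exceeds 1, so the social optimum is full contribution: group total = 7.100 × 310 = 2201.00.

2201.00 dollars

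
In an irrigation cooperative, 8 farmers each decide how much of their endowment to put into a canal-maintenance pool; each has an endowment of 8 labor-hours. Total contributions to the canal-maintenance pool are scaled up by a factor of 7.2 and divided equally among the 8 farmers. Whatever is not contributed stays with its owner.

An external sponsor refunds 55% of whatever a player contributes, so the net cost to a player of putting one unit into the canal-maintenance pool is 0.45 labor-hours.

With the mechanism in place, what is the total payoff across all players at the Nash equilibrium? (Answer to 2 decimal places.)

496.00 labor-hours

Under the mechanism each unit contributed yields (7.2/8) / 0.45 = 2.0000 back to its contributor per unit of net cost, which exceeds 1, making full contribution the dominant choice for everyone.
At the Nash equilibrium everyone contributes 8. Group total payoff = 8 × (8 × 0.55 + 7.2 × 8) = 496.00.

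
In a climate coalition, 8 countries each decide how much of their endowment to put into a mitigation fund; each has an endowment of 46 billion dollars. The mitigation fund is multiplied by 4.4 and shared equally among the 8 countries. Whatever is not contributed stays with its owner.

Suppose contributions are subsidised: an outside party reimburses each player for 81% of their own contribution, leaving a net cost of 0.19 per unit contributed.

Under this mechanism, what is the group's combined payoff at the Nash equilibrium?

1917.28 billion dollars

The effective private return per unit is now (4.4/8) / 0.19 = 2.8947 > 1, so every player's dominant strategy flips to full contribution.
So the Nash equilibrium is full contribution by all 8; the group earns 8 × (46 × 0.81 + 4.4 × 46) = 1917.28.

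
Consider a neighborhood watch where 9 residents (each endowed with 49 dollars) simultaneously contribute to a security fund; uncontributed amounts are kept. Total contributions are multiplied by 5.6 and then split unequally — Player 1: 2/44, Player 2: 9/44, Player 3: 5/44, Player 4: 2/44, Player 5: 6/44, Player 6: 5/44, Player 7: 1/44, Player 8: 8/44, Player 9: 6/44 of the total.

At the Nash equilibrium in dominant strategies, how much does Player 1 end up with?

73.95 dollars

Player j's private return per contributed unit is 5.6 × (j's share). Contributing is weakly dominant for j when that share is at least 1/5.6 = 0.1786, and contributing 0 is dominant otherwise.
Player 2 and Player 8 are above the threshold, contributing 49 each; the remaining 7 contribute 0. Total contributed: 98.
Player 1 keeps 49 and receives 5.6 × 98 × 2/44 = 24.95 from the security fund, for a payoff of 73.95.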